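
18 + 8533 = 8551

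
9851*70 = 689570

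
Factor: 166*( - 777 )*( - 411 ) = 53011602 =2^1 *3^2*7^1*37^1*83^1*137^1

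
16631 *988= 16431428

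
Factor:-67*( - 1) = 67^1=67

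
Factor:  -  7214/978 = -3607/489 =-  3^( - 1) *163^ ( - 1 )* 3607^1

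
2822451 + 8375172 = 11197623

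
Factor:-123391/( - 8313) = 3^( - 1)*17^(-1)*757^1=757/51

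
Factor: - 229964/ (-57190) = 382/95 = 2^1 * 5^( -1 )*19^ (  -  1) * 191^1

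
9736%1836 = 556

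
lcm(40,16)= 80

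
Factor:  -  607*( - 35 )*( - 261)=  - 5544945= - 3^2 * 5^1 * 7^1*29^1*607^1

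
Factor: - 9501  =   - 3^1*3167^1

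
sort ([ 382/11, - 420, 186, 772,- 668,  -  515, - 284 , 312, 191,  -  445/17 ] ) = [ - 668, - 515, -420,-284,  -  445/17, 382/11,186, 191, 312, 772]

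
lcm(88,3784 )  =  3784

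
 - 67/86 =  - 1 + 19/86 = -0.78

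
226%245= 226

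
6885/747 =765/83 = 9.22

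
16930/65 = 3386/13 = 260.46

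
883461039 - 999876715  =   - 116415676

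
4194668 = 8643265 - 4448597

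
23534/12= 1961 + 1/6  =  1961.17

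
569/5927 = 569/5927 = 0.10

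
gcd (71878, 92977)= 1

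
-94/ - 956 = 47/478 = 0.10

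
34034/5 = 34034/5 = 6806.80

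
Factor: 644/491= 2^2*7^1*23^1*491^( - 1 ) 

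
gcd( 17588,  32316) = 4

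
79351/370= 79351/370 =214.46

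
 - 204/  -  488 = 51/122 = 0.42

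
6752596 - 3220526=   3532070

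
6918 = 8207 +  - 1289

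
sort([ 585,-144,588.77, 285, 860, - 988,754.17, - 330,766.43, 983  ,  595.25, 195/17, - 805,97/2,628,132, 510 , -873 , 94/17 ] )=[ - 988, - 873,  -  805,-330,- 144, 94/17,195/17, 97/2 , 132,285 , 510,585, 588.77,595.25 , 628  ,  754.17,766.43,860,983] 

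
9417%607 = 312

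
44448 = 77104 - 32656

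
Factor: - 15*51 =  - 765 = - 3^2 * 5^1 * 17^1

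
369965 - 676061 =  - 306096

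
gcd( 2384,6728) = 8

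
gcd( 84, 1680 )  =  84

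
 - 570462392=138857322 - 709319714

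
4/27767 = 4/27767 = 0.00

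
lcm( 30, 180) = 180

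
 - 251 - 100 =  - 351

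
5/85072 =5/85072 = 0.00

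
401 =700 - 299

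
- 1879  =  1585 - 3464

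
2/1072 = 1/536 =0.00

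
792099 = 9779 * 81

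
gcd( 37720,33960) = 40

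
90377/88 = 90377/88 = 1027.01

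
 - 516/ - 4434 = 86/739  =  0.12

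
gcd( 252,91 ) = 7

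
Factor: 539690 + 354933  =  894623  =  37^1 *24179^1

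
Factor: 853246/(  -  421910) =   -  5^( - 1)*31^( - 1)*233^1*1361^( - 1)*1831^1  =  - 426623/210955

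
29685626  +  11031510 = 40717136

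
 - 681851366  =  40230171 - 722081537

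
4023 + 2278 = 6301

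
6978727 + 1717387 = 8696114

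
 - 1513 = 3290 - 4803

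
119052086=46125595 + 72926491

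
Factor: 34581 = 3^1 * 11527^1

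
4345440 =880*4938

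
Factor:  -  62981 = -62981^1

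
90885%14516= 3789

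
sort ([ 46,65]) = [ 46, 65 ] 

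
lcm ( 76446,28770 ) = 2675610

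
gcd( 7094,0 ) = 7094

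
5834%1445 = 54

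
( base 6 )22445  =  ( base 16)c7d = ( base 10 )3197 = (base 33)2UT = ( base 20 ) 7jh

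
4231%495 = 271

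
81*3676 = 297756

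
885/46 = 19 + 11/46 =19.24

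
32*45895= 1468640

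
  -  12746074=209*( - 60986 ) 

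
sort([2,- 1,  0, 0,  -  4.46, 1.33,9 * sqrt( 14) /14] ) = [-4.46, - 1, 0, 0, 1.33, 2, 9 * sqrt( 14) /14]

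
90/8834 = 45/4417 =0.01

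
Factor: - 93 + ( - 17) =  - 2^1*5^1*11^1 = -110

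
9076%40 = 36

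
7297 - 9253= - 1956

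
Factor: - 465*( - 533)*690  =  171013050 = 2^1*3^2*5^2*13^1*23^1 * 31^1*41^1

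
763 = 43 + 720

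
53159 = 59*901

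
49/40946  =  49/40946= 0.00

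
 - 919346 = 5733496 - 6652842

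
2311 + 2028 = 4339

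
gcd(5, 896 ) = 1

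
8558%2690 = 488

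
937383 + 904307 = 1841690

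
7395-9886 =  - 2491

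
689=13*53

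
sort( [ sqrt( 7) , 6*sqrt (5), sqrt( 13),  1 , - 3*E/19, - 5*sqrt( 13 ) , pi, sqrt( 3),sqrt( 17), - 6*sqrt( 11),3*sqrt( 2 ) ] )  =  [ - 6*sqrt( 11 ), - 5*sqrt (13), - 3*E/19, 1, sqrt( 3), sqrt(7), pi,sqrt( 13),sqrt(17),3*sqrt( 2),6*sqrt(5 )]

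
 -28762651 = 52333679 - 81096330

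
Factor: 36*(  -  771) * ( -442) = 2^3 * 3^3 * 13^1*17^1 * 257^1 = 12268152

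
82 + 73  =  155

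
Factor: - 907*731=  -  17^1*43^1 * 907^1 =-663017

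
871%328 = 215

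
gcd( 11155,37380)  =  5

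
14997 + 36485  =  51482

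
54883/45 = 1219 + 28/45 =1219.62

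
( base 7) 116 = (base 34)1s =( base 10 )62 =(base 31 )20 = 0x3E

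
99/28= 99/28= 3.54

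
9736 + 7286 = 17022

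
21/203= 3/29= 0.10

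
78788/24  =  3282 + 5/6   =  3282.83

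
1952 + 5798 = 7750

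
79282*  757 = 60016474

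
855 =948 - 93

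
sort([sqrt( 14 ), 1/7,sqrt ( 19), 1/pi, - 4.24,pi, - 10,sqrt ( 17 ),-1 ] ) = [  -  10,-4.24, - 1,1/7,1/pi, pi,sqrt( 14 ),sqrt( 17),sqrt( 19) ] 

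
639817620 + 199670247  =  839487867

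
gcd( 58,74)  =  2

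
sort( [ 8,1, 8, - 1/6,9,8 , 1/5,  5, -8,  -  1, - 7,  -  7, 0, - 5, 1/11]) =[ - 8,-7,-7, - 5,-1,  -  1/6, 0,1/11,  1/5,1,5,  8,8,8, 9 ] 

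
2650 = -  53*(-50)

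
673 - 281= 392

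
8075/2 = 4037 + 1/2 = 4037.50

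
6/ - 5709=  - 1+1901/1903 = - 0.00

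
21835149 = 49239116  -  27403967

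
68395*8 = 547160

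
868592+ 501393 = 1369985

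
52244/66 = 26122/33 = 791.58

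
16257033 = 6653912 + 9603121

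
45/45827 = 45/45827 = 0.00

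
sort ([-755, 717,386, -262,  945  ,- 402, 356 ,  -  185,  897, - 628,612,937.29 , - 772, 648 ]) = [ - 772, - 755, - 628, - 402,- 262, - 185,356  ,  386, 612,648, 717, 897, 937.29,945]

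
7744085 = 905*8557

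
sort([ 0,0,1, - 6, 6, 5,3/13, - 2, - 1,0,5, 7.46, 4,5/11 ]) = [  -  6, - 2, - 1, 0,0 , 0,3/13, 5/11,  1,4, 5,5,6, 7.46]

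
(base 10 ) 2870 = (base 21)6AE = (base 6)21142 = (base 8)5466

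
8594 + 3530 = 12124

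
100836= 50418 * 2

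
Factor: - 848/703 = - 2^4*19^( - 1) * 37^(  -  1)* 53^1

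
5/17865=1/3573= 0.00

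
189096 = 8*23637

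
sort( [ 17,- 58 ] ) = [-58,17 ] 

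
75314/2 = 37657 = 37657.00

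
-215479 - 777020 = -992499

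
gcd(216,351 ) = 27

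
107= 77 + 30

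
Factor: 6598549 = 89^1 * 151^1 *491^1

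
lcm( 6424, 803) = 6424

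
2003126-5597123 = -3593997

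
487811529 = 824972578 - 337161049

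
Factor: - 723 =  - 3^1*241^1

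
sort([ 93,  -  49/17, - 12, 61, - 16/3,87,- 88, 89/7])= [ - 88,-12,-16/3,  -  49/17, 89/7, 61,  87, 93]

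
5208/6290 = 2604/3145 = 0.83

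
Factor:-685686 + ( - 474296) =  - 2^1*23^1*151^1*167^1 = -1159982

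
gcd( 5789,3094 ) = 7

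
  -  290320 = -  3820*76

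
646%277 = 92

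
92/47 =1 + 45/47 = 1.96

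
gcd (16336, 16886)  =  2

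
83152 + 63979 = 147131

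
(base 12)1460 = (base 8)4510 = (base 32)2A8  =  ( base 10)2376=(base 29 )2nr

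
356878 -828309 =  - 471431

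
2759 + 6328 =9087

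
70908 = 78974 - 8066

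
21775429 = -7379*( - 2951 ) 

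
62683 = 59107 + 3576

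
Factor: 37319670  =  2^1*3^3*5^1 *67^1*2063^1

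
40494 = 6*6749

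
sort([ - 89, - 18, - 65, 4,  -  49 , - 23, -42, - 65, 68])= [ - 89,  -  65,- 65 , - 49, - 42, - 23, - 18,4, 68]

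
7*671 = 4697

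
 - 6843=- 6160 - 683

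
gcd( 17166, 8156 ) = 2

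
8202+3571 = 11773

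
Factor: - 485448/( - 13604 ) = 2^1*3^1  *  19^(  -  1)*113^1 =678/19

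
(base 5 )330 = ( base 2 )1011010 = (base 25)3f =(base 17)55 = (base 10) 90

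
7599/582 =13  +  11/194 = 13.06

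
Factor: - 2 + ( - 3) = -5= -5^1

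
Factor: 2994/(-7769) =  - 2^1*3^1*17^( - 1) * 457^( - 1) * 499^1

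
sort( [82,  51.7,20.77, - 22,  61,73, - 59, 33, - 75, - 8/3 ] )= [ - 75, - 59, - 22 , - 8/3  ,  20.77 , 33,51.7 , 61,73 , 82]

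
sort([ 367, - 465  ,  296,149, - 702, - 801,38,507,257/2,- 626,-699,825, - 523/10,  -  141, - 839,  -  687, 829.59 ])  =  [- 839, - 801,  -  702, - 699, - 687, - 626 , - 465, - 141,- 523/10, 38,257/2,  149, 296,367, 507, 825,  829.59] 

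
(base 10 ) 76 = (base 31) 2E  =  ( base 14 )56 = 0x4c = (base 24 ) 34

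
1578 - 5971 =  - 4393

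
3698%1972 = 1726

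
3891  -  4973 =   -  1082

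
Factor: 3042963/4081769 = 3^2*7^1* 11^1*1777^ (-1 )*2297^(-1 )*4391^1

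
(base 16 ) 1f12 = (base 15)2554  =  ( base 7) 32122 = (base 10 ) 7954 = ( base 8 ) 17422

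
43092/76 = 567 = 567.00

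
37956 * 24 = 910944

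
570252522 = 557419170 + 12833352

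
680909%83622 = 11933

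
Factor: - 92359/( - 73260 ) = 2^( - 2) * 3^( - 2)*5^ (-1) * 11^( - 1 )*19^1*37^( -1)*4861^1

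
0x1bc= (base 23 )j7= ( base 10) 444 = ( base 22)k4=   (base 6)2020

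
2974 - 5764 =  - 2790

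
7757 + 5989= 13746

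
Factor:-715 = -5^1*11^1* 13^1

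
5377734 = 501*10734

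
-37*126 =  - 4662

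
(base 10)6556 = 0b1100110011100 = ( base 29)7N2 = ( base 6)50204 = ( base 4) 1212130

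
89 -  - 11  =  100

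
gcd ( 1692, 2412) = 36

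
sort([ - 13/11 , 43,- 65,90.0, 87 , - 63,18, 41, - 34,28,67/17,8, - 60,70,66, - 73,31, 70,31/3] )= [  -  73, - 65, - 63, -60, - 34, - 13/11, 67/17,8, 31/3,18, 28, 31,41,43 , 66, 70,70, 87,90.0] 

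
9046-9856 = -810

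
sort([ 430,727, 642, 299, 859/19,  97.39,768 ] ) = [859/19, 97.39,299,430,642, 727,768 ] 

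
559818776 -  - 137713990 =697532766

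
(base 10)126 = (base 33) 3R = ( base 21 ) 60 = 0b1111110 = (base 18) 70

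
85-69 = 16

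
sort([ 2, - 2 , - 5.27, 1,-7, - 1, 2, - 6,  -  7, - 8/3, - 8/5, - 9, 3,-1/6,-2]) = [ - 9 ,-7,-7, - 6, - 5.27, - 8/3, - 2,  -  2,  -  8/5, - 1, - 1/6, 1,2,2 , 3] 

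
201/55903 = 201/55903 = 0.00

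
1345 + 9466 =10811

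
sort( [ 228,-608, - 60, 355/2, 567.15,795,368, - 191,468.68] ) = [ - 608, - 191,-60, 355/2,228, 368,  468.68,  567.15 , 795] 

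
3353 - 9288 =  - 5935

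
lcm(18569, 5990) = 185690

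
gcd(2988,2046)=6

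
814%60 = 34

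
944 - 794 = 150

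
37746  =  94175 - 56429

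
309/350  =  309/350=0.88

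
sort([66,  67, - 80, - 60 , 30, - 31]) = [-80, -60, - 31,30 , 66,67]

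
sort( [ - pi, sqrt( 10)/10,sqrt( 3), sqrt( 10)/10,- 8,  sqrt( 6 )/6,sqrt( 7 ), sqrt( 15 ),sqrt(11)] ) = [ - 8 , - pi, sqrt( 10)/10, sqrt( 10 )/10,sqrt( 6) /6,  sqrt (3) , sqrt(7 ),sqrt( 11 ), sqrt( 15)]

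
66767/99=674 + 41/99 = 674.41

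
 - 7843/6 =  - 7843/6  =  - 1307.17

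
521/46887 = 521/46887 = 0.01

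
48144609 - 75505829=-27361220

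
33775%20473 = 13302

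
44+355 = 399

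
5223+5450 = 10673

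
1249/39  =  32 + 1/39 = 32.03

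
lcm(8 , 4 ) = 8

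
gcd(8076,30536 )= 4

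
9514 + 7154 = 16668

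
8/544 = 1/68= 0.01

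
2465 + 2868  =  5333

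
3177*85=270045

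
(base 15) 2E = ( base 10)44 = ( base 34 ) 1a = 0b101100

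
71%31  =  9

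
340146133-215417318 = 124728815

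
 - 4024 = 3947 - 7971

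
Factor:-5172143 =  - 773^1*6691^1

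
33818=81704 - 47886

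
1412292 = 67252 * 21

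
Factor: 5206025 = 5^2 * 11^2*1721^1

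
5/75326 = 5/75326  =  0.00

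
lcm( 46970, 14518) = 798490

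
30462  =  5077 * 6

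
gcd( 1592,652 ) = 4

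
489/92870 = 489/92870 = 0.01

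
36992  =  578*64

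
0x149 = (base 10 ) 329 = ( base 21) FE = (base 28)bl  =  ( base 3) 110012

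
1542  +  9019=10561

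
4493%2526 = 1967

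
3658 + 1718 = 5376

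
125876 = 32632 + 93244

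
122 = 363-241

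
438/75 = 146/25 = 5.84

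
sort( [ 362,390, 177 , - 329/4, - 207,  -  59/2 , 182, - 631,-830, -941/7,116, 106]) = [ - 830,-631 , - 207, - 941/7, - 329/4, - 59/2,106, 116, 177,182, 362,390] 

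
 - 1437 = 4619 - 6056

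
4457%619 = 124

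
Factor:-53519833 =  - 53519833^1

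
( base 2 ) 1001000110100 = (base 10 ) 4660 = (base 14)19ac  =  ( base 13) 2176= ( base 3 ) 20101121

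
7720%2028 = 1636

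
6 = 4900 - 4894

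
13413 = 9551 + 3862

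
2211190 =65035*34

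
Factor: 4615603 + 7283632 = 5^1*17^1*139991^1 = 11899235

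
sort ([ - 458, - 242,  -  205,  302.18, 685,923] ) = [ - 458, - 242,-205,302.18  ,  685,  923]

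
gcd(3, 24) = 3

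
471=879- 408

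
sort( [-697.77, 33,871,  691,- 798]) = [ - 798, - 697.77,33, 691,871 ] 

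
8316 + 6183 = 14499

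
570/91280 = 57/9128 = 0.01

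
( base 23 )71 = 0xa2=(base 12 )116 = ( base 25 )6c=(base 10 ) 162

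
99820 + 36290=136110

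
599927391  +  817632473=1417559864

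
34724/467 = 34724/467 = 74.36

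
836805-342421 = 494384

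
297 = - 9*( - 33 )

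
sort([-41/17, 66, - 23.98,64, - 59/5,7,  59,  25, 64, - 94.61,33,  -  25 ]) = [-94.61, - 25, -23.98 , - 59/5, - 41/17,  7, 25, 33,59,  64, 64, 66 ] 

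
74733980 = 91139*820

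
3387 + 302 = 3689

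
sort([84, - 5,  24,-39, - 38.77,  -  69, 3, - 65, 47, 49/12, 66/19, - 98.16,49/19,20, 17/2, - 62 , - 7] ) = [ - 98.16, - 69, - 65 , - 62, - 39,-38.77, - 7,-5,49/19,3,66/19,49/12,17/2,20 , 24, 47 , 84 ] 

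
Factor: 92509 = 79^1*1171^1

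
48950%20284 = 8382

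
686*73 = 50078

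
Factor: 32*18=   2^6 * 3^2 = 576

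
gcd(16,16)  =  16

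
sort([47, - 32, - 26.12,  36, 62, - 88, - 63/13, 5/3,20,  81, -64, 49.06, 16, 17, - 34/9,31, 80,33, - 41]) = [-88, - 64, - 41, - 32, - 26.12, -63/13 , - 34/9, 5/3, 16, 17,20, 31 , 33,36, 47 , 49.06,62,80,81 ]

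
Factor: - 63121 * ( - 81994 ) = 2^1* 11^1 * 17^1*47^1* 79^1*3727^1 =5175543274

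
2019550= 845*2390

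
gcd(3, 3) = 3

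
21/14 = 3/2=1.50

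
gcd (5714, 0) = 5714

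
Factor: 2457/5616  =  2^( - 4)  *7^1 = 7/16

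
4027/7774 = 4027/7774 = 0.52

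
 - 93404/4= - 23351 = - 23351.00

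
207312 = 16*12957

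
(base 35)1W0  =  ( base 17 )81g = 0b100100101001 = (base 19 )698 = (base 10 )2345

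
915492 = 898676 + 16816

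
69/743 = 69/743 = 0.09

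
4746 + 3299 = 8045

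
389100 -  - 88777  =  477877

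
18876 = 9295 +9581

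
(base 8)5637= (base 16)b9f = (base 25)4J0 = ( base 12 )187b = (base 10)2975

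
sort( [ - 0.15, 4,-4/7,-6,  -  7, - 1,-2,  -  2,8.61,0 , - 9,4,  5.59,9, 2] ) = [ - 9,-7, - 6,- 2 , - 2, - 1,-4/7, - 0.15,0,2,  4, 4,5.59, 8.61,9 ]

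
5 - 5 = 0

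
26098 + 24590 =50688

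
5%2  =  1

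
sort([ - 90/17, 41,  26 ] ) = [ - 90/17,  26,41 ] 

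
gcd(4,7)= 1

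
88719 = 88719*1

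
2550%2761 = 2550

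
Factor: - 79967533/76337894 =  - 2^(-1)*197^( - 1)*2311^1*34603^1*193751^( - 1)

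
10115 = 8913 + 1202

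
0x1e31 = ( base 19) 127F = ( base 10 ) 7729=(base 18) 15F7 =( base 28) 9o1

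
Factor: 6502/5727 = 2^1*3^(  -  1 ) *23^(-1 )*83^( - 1 )*3251^1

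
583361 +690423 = 1273784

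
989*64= 63296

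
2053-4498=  -2445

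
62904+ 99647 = 162551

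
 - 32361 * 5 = - 161805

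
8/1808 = 1/226= 0.00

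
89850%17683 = 1435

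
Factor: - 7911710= - 2^1*5^1*37^1*21383^1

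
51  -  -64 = 115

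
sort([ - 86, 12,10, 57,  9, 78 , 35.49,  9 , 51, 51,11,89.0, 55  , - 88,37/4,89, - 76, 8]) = [- 88, - 86, - 76,8, 9, 9,37/4,10, 11,  12,35.49 , 51,51, 55,57,78,89.0,89]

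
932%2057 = 932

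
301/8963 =301/8963 = 0.03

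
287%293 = 287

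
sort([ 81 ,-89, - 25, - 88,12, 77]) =[ - 89,-88 , - 25,  12 , 77, 81]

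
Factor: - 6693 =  -3^1 * 23^1*97^1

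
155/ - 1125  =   - 1 + 194/225 = - 0.14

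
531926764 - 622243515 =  - 90316751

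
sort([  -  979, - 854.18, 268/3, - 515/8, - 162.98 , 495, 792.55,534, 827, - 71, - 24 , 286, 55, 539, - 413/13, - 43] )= [ - 979, - 854.18, - 162.98, - 71, - 515/8, - 43, - 413/13, - 24,  55 , 268/3, 286, 495,534,  539, 792.55, 827 ] 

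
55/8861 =55/8861= 0.01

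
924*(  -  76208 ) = -70416192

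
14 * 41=574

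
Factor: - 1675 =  - 5^2 * 67^1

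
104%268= 104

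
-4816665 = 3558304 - 8374969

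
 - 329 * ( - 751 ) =247079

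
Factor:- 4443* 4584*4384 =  -89287665408= - 2^8* 3^2*137^1*191^1 * 1481^1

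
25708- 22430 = 3278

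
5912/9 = 656 + 8/9  =  656.89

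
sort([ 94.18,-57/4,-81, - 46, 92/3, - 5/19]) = [  -  81,-46 , - 57/4,  -  5/19,  92/3,94.18]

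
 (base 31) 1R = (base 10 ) 58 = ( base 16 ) 3A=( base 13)46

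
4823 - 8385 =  - 3562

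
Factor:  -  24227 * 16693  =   - 7^1*3461^1*16693^1  =  -404421311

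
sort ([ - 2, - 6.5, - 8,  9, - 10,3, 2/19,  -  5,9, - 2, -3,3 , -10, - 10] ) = [-10,-10, - 10, - 8, - 6.5, - 5, -3, - 2, -2,2/19,3,  3,9,  9]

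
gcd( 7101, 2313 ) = 9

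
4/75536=1/18884 = 0.00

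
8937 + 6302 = 15239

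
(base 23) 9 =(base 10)9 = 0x9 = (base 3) 100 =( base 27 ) 9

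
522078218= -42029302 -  -564107520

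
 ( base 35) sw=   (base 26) 1CO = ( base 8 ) 1764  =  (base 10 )1012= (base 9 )1344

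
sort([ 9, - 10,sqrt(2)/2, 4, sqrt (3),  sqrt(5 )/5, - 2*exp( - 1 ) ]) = [ - 10, - 2*exp ( - 1),sqrt(5)/5,sqrt(2 )/2, sqrt ( 3 ), 4, 9 ] 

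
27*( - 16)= - 432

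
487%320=167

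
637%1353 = 637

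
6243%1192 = 283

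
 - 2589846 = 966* ( - 2681)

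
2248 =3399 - 1151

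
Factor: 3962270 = 2^1 *5^1*13^1 *29^1 * 1051^1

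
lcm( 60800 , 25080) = 2006400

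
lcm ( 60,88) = 1320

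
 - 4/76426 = -2/38213  =  -0.00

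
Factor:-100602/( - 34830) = 621/215 = 3^3*5^( - 1 )*23^1*  43^( -1)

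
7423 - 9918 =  - 2495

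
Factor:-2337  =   - 3^1*19^1*41^1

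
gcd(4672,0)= 4672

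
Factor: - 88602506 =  - 2^1 *1319^1*33587^1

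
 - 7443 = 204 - 7647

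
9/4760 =9/4760=   0.00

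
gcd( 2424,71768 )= 8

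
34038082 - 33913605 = 124477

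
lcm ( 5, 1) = 5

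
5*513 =2565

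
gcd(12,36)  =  12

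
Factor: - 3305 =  - 5^1*661^1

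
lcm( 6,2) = 6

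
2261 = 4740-2479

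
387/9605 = 387/9605 = 0.04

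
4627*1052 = 4867604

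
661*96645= 63882345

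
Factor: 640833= 3^1*213611^1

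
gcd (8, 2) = 2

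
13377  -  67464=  -54087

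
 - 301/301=  -  1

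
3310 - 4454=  - 1144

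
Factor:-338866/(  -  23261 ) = 2^1*7^( - 1)*11^1*73^1 * 211^1*3323^( - 1 ) 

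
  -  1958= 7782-9740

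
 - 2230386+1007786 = -1222600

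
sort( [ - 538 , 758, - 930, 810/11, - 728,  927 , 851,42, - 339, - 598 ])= [  -  930, - 728, - 598 , - 538, - 339, 42 , 810/11,758, 851, 927 ]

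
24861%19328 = 5533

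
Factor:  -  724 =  - 2^2*181^1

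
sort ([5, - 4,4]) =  [ - 4, 4 , 5 ]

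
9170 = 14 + 9156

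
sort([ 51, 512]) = [ 51,  512] 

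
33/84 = 11/28 = 0.39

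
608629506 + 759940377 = 1368569883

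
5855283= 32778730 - 26923447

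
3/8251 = 3/8251 = 0.00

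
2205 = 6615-4410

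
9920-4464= 5456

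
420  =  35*12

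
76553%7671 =7514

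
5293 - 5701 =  - 408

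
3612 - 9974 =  - 6362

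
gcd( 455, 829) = 1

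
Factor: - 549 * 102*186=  - 2^2*3^4*17^1 * 31^1*61^1 =-  10415628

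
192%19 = 2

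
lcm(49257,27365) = 246285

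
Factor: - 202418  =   - 2^1*101209^1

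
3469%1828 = 1641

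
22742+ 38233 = 60975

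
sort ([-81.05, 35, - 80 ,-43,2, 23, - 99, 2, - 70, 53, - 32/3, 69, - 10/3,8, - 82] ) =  [ -99, -82, - 81.05, - 80, - 70,- 43, - 32/3, - 10/3  ,  2, 2, 8, 23, 35, 53, 69 ] 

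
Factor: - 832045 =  - 5^1* 166409^1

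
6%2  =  0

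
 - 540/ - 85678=270/42839  =  0.01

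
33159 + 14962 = 48121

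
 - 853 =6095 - 6948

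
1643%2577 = 1643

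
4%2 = 0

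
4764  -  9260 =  - 4496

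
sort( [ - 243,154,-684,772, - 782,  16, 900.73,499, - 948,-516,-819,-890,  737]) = [ - 948, - 890 , - 819,-782, - 684 ,  -  516, - 243,16,154, 499 , 737, 772,900.73]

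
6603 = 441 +6162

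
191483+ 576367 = 767850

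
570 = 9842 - 9272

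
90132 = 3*30044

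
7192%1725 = 292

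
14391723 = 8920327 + 5471396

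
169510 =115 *1474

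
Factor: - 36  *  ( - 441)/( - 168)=  -  189/2 = - 2^( - 1)*3^3 * 7^1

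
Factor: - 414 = - 2^1*3^2 * 23^1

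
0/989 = 0 = 0.00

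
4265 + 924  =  5189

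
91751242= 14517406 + 77233836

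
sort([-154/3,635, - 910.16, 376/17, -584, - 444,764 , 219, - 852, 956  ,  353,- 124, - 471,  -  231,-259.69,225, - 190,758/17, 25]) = [ - 910.16, - 852, - 584, - 471, - 444 ,-259.69, - 231, - 190,-124, - 154/3,376/17,25,758/17,219,225, 353,635, 764,956]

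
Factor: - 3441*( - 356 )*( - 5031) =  - 6162954876= - 2^2 * 3^3 * 13^1*31^1*37^1*43^1*89^1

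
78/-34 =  -3 +12/17 = - 2.29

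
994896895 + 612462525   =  1607359420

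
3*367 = 1101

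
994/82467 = 142/11781 = 0.01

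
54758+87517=142275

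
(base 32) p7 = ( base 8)1447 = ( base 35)N2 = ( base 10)807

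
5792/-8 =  - 724 + 0/1 = -724.00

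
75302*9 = 677718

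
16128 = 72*224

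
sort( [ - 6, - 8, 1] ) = [ - 8,  -  6,  1]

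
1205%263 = 153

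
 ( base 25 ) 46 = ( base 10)106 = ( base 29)3j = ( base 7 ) 211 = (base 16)6A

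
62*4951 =306962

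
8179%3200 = 1779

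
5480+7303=12783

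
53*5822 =308566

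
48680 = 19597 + 29083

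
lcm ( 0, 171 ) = 0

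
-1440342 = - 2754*523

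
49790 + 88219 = 138009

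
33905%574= 39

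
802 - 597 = 205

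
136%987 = 136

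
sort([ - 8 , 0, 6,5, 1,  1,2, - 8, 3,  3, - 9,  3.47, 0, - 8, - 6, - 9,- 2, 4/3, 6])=[ - 9, - 9 ,-8, - 8, -8, - 6 , - 2,  0,  0,1 , 1,4/3,  2,3, 3,  3.47, 5,6, 6]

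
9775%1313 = 584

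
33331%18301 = 15030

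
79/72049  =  79/72049  =  0.00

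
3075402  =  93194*33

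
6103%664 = 127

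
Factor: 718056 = 2^3*3^2*9973^1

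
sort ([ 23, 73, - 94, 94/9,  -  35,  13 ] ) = [ - 94, - 35,94/9,13, 23, 73]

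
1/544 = 1/544 = 0.00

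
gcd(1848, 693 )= 231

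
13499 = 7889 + 5610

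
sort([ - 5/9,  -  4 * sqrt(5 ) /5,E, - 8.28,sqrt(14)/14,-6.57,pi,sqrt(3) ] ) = [ - 8.28, - 6.57, - 4*sqrt( 5)/5, - 5/9,  sqrt (14)/14 , sqrt( 3), E , pi] 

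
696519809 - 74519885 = 621999924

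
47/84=47/84= 0.56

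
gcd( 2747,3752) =67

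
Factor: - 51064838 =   -  2^1*11^1*17^1*136537^1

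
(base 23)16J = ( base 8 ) 1256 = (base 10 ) 686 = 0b1010101110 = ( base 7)2000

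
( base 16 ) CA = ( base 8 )312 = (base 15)d7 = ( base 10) 202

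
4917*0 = 0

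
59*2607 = 153813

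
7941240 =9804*810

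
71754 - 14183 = 57571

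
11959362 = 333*35914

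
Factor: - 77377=  -  77377^1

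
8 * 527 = 4216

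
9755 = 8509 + 1246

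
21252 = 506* 42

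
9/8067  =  3/2689 =0.00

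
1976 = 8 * 247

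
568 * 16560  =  9406080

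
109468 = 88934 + 20534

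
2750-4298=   -  1548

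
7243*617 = 4468931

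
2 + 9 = 11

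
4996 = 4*1249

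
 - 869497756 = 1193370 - 870691126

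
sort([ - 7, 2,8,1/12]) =[ - 7, 1/12, 2,8 ] 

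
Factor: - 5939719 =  - 43^1*47^1*2939^1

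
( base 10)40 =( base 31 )19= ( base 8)50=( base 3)1111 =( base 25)1F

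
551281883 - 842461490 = - 291179607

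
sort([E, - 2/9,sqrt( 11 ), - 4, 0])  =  [ -4 ,  -  2/9, 0, E,  sqrt(11) ]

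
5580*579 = 3230820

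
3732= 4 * 933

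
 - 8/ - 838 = 4/419=0.01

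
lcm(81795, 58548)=5562060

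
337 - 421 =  - 84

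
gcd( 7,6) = 1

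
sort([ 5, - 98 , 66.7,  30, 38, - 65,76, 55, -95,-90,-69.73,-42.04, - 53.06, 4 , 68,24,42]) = [-98, - 95, - 90,-69.73,-65, -53.06, - 42.04 , 4,5, 24, 30,38,42, 55, 66.7, 68 , 76 ]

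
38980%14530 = 9920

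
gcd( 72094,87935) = 1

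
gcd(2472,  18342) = 6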